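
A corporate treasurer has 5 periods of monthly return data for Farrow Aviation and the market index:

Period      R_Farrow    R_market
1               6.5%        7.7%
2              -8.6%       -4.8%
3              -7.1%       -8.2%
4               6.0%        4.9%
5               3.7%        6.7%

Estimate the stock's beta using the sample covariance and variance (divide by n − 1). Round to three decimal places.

0.965

Mean R_i = (6.5 − 8.6 − 7.1 + 6.0 + 3.7) / 5 = 0.1000%
Mean R_m = (7.7 − 4.8 − 8.2 + 4.9 + 6.7) / 5 = 1.2600%
Σ(R_i − R̄_i)(R_m − R̄_m) = 203.1100  ⇒  Cov = 203.1100 / 4 = 50.7775
Σ(R_m − R̄_m)² = 210.5320  ⇒  Var(R_m) = 210.5320 / 4 = 52.6330
β = Cov / Var(R_m) = 50.7775 / 52.6330 = 0.9647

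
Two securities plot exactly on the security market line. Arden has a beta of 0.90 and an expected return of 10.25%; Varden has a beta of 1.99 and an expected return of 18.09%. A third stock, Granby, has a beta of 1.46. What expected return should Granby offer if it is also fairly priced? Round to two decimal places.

MRP (SML slope) = (18.09% − 10.25%) / (1.99 − 0.90) = 7.84% / 1.09 = 7.1927%
R_f (intercept) = 10.25% − 0.90 × 7.1927% = 3.7766%
E(R_Granby) = R_f + β × MRP = 3.7766% + 1.46 × 7.1927% = 14.28%

14.28%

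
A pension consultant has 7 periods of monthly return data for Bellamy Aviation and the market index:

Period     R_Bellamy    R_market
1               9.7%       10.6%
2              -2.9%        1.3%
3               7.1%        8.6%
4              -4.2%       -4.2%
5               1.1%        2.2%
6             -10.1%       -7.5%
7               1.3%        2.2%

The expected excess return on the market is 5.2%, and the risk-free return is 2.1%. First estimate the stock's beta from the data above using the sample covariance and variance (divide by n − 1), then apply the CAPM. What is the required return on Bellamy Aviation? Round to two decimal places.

Mean R_i = (9.7 − 2.9 + 7.1 − 4.2 + 1.1 − 10.1 + 1.3) / 7 = 0.2857%
Mean R_m = (10.6 + 1.3 + 8.6 − 4.2 + 2.2 − 7.5 + 2.2) / 7 = 1.8857%
Σ(R_i − R̄_i)(R_m − R̄_m) = 255.0086  ⇒  Cov = 255.0086 / 6 = 42.5014
Σ(R_m − R̄_m)² = 246.6886  ⇒  Var(R_m) = 246.6886 / 6 = 41.1148
β = Cov / Var(R_m) = 42.5014 / 41.1148 = 1.0337
E(R) = R_f + β × MRP = 2.1% + 1.0337 × 5.2% = 7.48%

7.48%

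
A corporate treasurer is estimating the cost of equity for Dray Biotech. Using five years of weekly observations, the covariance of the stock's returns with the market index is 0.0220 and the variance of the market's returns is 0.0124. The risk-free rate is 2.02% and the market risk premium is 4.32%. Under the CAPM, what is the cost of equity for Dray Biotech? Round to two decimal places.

β = Cov(R_i, R_m) / Var(R_m) = 0.0220 / 0.0124 = 1.7742
E(R) = R_f + β × MRP = 2.02% + 1.7742 × 4.32% = 9.68%

9.68%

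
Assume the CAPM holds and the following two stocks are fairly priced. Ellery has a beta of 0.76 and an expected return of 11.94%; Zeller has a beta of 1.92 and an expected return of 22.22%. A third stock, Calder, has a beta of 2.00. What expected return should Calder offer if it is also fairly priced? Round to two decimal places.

22.93%

MRP (SML slope) = (22.22% − 11.94%) / (1.92 − 0.76) = 10.28% / 1.16 = 8.8621%
R_f (intercept) = 11.94% − 0.76 × 8.8621% = 5.2048%
E(R_Calder) = R_f + β × MRP = 5.2048% + 2.00 × 8.8621% = 22.93%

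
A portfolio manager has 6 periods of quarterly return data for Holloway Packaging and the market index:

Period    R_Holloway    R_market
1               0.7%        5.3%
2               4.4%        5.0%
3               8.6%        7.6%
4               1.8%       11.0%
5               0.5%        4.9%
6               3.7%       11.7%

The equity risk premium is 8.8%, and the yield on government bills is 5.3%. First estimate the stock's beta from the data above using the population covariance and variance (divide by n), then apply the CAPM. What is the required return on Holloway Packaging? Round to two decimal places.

Mean R_i = (0.7 + 4.4 + 8.6 + 1.8 + 0.5 + 3.7) / 6 = 3.2833%
Mean R_m = (5.3 + 5.0 + 7.6 + 11.0 + 4.9 + 11.7) / 6 = 7.5833%
Σ(R_i − R̄_i)(R_m − R̄_m) = 7.2183  ⇒  Cov = 7.2183 / 6 = 1.2031
Σ(R_m − R̄_m)² = 47.7083  ⇒  Var(R_m) = 47.7083 / 6 = 7.9514
β = Cov / Var(R_m) = 1.2031 / 7.9514 = 0.1513
E(R) = R_f + β × MRP = 5.3% + 0.1513 × 8.8% = 6.63%

6.63%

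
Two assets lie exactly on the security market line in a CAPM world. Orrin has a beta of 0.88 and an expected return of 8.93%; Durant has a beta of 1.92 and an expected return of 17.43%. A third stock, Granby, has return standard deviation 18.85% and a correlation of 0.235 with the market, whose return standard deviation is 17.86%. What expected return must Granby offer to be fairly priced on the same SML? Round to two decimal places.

3.76%

MRP = (17.43% − 8.93%) / (1.92 − 0.88) = 8.1731%
R_f = 8.93% − 0.88 × 8.1731% = 1.7377%
β_Granby = ρ·σ_i/σ_m = 0.235 × 18.85 / 17.86 = 0.2480
E(R_Granby) = R_f + β × MRP = 1.7377% + 0.2480 × 8.1731% = 3.76%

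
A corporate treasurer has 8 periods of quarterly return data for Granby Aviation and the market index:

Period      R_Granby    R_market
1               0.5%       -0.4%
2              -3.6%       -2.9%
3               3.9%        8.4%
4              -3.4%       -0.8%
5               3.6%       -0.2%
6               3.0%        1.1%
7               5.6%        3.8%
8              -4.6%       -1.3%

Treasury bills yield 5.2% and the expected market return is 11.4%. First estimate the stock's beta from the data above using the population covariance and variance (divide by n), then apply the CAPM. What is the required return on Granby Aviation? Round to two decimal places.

Mean R_i = (0.5 − 3.6 + 3.9 − 3.4 + 3.6 + 3.0 + 5.6 − 4.6) / 8 = 0.6250%
Mean R_m = (-0.4 − 2.9 + 8.4 − 0.8 − 0.2 + 1.1 + 3.8 − 1.3) / 8 = 0.9625%
Σ(R_i − R̄_i)(R_m − R̄_m) = 70.7475  ⇒  Cov = 70.7475 / 8 = 8.8434
Σ(R_m − R̄_m)² = 89.7388  ⇒  Var(R_m) = 89.7388 / 8 = 11.2174
β = Cov / Var(R_m) = 8.8434 / 11.2174 = 0.7884
MRP = 11.4% − 5.2% = 6.20%
E(R) = R_f + β × MRP = 5.2% + 0.7884 × 6.2% = 10.09%

10.09%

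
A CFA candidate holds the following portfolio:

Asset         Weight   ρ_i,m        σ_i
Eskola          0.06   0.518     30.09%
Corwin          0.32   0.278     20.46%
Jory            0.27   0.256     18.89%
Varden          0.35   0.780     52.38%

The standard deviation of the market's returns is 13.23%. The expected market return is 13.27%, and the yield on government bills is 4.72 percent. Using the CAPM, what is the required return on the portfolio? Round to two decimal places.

β_Eskola = 0.518 × 30.09% / 13.23% = 1.1781
β_Corwin = 0.278 × 20.46% / 13.23% = 0.4299
β_Jory = 0.256 × 18.89% / 13.23% = 0.3655
β_Varden = 0.780 × 52.38% / 13.23% = 3.0882
β_P = Σ w_i β_i = 0.06×1.1781 + 0.32×0.4299 + 0.27×0.3655 + 0.35×3.0882 = 1.3878
MRP = 13.27% − 4.72% = 8.55%
E(R_P) = R_f + β_P × MRP = 4.72% + 1.3878 × 8.55% = 16.59%

16.59%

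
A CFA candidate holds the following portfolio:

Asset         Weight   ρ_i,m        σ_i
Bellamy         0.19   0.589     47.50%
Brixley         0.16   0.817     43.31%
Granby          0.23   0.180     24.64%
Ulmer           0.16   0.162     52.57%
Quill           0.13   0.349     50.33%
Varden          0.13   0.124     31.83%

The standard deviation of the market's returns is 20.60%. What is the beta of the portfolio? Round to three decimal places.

0.784

β_Bellamy = 0.589 × 47.50% / 20.60% = 1.3581
β_Brixley = 0.817 × 43.31% / 20.60% = 1.7177
β_Granby = 0.180 × 24.64% / 20.60% = 0.2153
β_Ulmer = 0.162 × 52.57% / 20.60% = 0.4134
β_Quill = 0.349 × 50.33% / 20.60% = 0.8527
β_Varden = 0.124 × 31.83% / 20.60% = 0.1916
β_P = Σ w_i β_i = 0.19×1.3581 + 0.16×1.7177 + 0.23×0.2153 + 0.16×0.4134 + 0.13×0.8527 + 0.13×0.1916 = 0.7843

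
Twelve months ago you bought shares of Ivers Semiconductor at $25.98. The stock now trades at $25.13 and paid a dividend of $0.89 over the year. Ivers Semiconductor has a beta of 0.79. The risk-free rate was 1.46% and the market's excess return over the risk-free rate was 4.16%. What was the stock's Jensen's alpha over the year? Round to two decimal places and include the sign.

Realised HPR = (P1 + D1 − P0) / P0 = (25.13 + 0.89 − 25.98) / 25.98 = 0.04 / 25.98 = 0.1540%
CAPM required = R_f + β·MRP = 1.46% + 0.79 × 4.16% = 4.7464%
α = realised − required = 0.1540% − 4.7464% = -4.59%

-4.59%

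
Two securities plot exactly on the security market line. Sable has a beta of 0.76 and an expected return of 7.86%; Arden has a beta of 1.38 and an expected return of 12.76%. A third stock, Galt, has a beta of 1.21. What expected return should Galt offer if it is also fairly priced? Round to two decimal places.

MRP (SML slope) = (12.76% − 7.86%) / (1.38 − 0.76) = 4.90% / 0.62 = 7.9032%
R_f (intercept) = 7.86% − 0.76 × 7.9032% = 1.8536%
E(R_Galt) = R_f + β × MRP = 1.8536% + 1.21 × 7.9032% = 11.42%

11.42%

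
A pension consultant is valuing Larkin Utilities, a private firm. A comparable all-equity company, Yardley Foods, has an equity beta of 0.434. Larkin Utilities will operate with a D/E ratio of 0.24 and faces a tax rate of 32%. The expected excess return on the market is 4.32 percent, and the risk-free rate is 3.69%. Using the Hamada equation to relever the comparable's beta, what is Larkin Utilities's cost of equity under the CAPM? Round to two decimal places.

β_L = β_U × [1 + (1 − t)(D/E)] = 0.434 × [1 + (1 − 0.32) × 0.24]
    = 0.434 × [1 + 0.68 × 0.24] = 0.434 × 1.1632 = 0.5048
E(R) = R_f + β_L × MRP = 3.69% + 0.5048 × 4.32% = 5.87%

5.87%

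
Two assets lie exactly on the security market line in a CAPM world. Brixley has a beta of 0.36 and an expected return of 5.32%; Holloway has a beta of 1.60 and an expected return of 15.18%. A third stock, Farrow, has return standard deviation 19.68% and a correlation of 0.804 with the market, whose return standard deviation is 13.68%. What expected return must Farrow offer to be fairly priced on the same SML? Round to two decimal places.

11.65%

MRP = (15.18% − 5.32%) / (1.60 − 0.36) = 7.9516%
R_f = 5.32% − 0.36 × 7.9516% = 2.4574%
β_Farrow = ρ·σ_i/σ_m = 0.804 × 19.68 / 13.68 = 1.1566
E(R_Farrow) = R_f + β × MRP = 2.4574% + 1.1566 × 7.9516% = 11.65%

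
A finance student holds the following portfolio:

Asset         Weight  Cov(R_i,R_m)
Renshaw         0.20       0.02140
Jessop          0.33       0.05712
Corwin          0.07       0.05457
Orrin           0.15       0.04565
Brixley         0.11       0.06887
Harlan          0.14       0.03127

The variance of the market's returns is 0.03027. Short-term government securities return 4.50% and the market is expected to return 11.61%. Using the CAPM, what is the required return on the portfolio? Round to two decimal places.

15.25%

β_Renshaw = 0.02140 / 0.03027 = 0.7070
β_Jessop = 0.05712 / 0.03027 = 1.8870
β_Corwin = 0.05457 / 0.03027 = 1.8028
β_Orrin = 0.04565 / 0.03027 = 1.5081
β_Brixley = 0.06887 / 0.03027 = 2.2752
β_Harlan = 0.03127 / 0.03027 = 1.0330
β_P = Σ w_i β_i = 0.20×0.7070 + 0.33×1.8870 + 0.07×1.8028 + 0.15×1.5081 + 0.11×2.2752 + 0.14×1.0330 = 1.5114
MRP = 11.61% − 4.50% = 7.11%
E(R_P) = R_f + β_P × MRP = 4.50% + 1.5114 × 7.11% = 15.25%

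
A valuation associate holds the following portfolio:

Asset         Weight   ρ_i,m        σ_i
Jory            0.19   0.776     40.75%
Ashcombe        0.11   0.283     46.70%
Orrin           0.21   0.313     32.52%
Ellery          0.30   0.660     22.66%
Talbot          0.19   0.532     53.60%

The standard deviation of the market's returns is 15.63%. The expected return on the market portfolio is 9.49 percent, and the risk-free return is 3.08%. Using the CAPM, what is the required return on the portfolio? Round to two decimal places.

β_Jory = 0.776 × 40.75% / 15.63% = 2.0232
β_Ashcombe = 0.283 × 46.70% / 15.63% = 0.8456
β_Orrin = 0.313 × 32.52% / 15.63% = 0.6512
β_Ellery = 0.660 × 22.66% / 15.63% = 0.9569
β_Talbot = 0.532 × 53.60% / 15.63% = 1.8244
β_P = Σ w_i β_i = 0.19×2.0232 + 0.11×0.8456 + 0.21×0.6512 + 0.30×0.9569 + 0.19×1.8244 = 1.2479
MRP = 9.49% − 3.08% = 6.41%
E(R_P) = R_f + β_P × MRP = 3.08% + 1.2479 × 6.41% = 11.08%

11.08%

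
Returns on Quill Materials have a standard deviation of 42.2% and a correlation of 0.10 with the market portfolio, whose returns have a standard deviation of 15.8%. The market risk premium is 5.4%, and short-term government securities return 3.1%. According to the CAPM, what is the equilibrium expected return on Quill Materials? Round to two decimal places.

β = ρ × σ_i / σ_m = 0.10 × 42.2% / 15.8% = 0.2671
E(R) = 3.1% + 0.2671 × 5.4% = 4.54%

4.54%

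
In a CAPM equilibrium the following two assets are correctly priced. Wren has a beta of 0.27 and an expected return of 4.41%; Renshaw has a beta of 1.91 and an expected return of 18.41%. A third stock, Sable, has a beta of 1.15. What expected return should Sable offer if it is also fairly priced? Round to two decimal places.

11.92%

MRP (SML slope) = (18.41% − 4.41%) / (1.91 − 0.27) = 14.00% / 1.64 = 8.5366%
R_f (intercept) = 4.41% − 0.27 × 8.5366% = 2.1051%
E(R_Sable) = R_f + β × MRP = 2.1051% + 1.15 × 8.5366% = 11.92%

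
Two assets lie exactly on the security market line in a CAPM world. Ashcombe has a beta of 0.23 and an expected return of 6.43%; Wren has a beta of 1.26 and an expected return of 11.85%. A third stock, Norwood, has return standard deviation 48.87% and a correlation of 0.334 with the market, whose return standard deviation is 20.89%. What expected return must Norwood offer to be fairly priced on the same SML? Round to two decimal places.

9.33%

MRP = (11.85% − 6.43%) / (1.26 − 0.23) = 5.2621%
R_f = 6.43% − 0.23 × 5.2621% = 5.2197%
β_Norwood = ρ·σ_i/σ_m = 0.334 × 48.87 / 20.89 = 0.7814
E(R_Norwood) = R_f + β × MRP = 5.2197% + 0.7814 × 5.2621% = 9.33%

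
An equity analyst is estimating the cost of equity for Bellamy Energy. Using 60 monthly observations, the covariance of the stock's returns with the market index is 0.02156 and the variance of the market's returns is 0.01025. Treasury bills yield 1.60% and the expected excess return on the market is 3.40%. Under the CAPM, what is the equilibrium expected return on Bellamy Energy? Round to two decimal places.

β = Cov(R_i, R_m) / Var(R_m) = 0.02156 / 0.01025 = 2.1034
E(R) = R_f + β × MRP = 1.60% + 2.1034 × 3.40% = 8.75%

8.75%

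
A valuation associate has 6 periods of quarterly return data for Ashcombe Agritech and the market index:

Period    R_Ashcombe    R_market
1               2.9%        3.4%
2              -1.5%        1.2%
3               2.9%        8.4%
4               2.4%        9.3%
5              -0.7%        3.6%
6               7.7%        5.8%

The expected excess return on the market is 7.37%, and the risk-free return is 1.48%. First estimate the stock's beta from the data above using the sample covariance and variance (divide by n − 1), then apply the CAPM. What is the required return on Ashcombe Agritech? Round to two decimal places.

Mean R_i = (2.9 − 1.5 + 2.9 + 2.4 − 0.7 + 7.7) / 6 = 2.2833%
Mean R_m = (3.4 + 1.2 + 8.4 + 9.3 + 3.6 + 5.8) / 6 = 5.2833%
Σ(R_i − R̄_i)(R_m − R̄_m) = 24.4983  ⇒  Cov = 24.4983 / 5 = 4.8997
Σ(R_m − R̄_m)² = 49.1683  ⇒  Var(R_m) = 49.1683 / 5 = 9.8337
β = Cov / Var(R_m) = 4.8997 / 9.8337 = 0.4983
E(R) = R_f + β × MRP = 1.48% + 0.4983 × 7.37% = 5.15%

5.15%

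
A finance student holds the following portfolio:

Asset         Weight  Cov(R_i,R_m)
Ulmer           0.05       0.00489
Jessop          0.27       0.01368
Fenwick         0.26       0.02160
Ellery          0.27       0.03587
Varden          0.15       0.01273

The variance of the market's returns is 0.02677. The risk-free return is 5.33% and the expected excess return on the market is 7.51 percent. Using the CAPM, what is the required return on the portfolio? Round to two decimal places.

β_Ulmer = 0.00489 / 0.02677 = 0.1827
β_Jessop = 0.01368 / 0.02677 = 0.5110
β_Fenwick = 0.02160 / 0.02677 = 0.8069
β_Ellery = 0.03587 / 0.02677 = 1.3399
β_Varden = 0.01273 / 0.02677 = 0.4755
β_P = Σ w_i β_i = 0.05×0.1827 + 0.27×0.5110 + 0.26×0.8069 + 0.27×1.3399 + 0.15×0.4755 = 0.7900
E(R_P) = R_f + β_P × MRP = 5.33% + 0.7900 × 7.51% = 11.26%

11.26%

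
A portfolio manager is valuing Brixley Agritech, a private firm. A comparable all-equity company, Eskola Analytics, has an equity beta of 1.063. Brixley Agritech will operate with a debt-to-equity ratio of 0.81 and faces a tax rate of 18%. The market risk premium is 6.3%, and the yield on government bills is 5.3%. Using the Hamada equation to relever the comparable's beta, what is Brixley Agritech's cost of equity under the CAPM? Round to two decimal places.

16.44%

β_L = β_U × [1 + (1 − t)(D/E)] = 1.063 × [1 + (1 − 0.18) × 0.81]
    = 1.063 × [1 + 0.82 × 0.81] = 1.063 × 1.6642 = 1.7690
E(R) = R_f + β_L × MRP = 5.3% + 1.7690 × 6.3% = 16.44%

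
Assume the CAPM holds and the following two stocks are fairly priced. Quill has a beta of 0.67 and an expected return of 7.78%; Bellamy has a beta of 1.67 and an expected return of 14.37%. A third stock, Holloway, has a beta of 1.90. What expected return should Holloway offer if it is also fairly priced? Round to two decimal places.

15.89%

MRP (SML slope) = (14.37% − 7.78%) / (1.67 − 0.67) = 6.59% / 1.00 = 6.5900%
R_f (intercept) = 7.78% − 0.67 × 6.5900% = 3.3647%
E(R_Holloway) = R_f + β × MRP = 3.3647% + 1.90 × 6.5900% = 15.89%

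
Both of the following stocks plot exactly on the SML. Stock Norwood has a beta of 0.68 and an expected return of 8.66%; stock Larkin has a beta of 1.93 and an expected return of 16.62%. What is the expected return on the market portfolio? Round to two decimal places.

10.70%

Both satisfy E(R) = R_f + β·MRP, so the slope of the SML is
MRP = (16.62% − 8.66%) / (1.93 − 0.68) = 7.96% / 1.25 = 6.3680%
R_f = E(R_Norwood) − β_Norwood·MRP = 8.66% − 0.68 × 6.3680% = 4.3298%
E(R_m) = R_f + MRP = 4.3298% + 6.3680% = 10.70%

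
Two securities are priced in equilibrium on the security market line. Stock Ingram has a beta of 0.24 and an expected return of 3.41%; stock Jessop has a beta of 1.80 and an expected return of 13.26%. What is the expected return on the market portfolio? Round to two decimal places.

Both satisfy E(R) = R_f + β·MRP, so the slope of the SML is
MRP = (13.26% − 3.41%) / (1.80 − 0.24) = 9.85% / 1.56 = 6.3141%
R_f = E(R_Ingram) − β_Ingram·MRP = 3.41% − 0.24 × 6.3141% = 1.8946%
E(R_m) = R_f + MRP = 1.8946% + 6.3141% = 8.21%

8.21%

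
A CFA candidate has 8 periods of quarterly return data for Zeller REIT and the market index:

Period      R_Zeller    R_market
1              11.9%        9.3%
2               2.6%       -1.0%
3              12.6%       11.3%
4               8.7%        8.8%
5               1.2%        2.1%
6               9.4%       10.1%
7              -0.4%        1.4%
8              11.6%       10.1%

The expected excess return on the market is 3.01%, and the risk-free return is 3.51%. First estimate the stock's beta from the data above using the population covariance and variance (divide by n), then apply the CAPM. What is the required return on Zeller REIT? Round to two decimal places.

Mean R_i = (11.9 + 2.6 + 12.6 + 8.7 + 1.2 + 9.4 − 0.4 + 11.6) / 8 = 7.2000%
Mean R_m = (9.3 − 1.0 + 11.3 + 8.8 + 2.1 + 10.1 + 1.4 + 10.1) / 8 = 6.5125%
Σ(R_i − R̄_i)(R_m − R̄_m) = 165.9500  ⇒  Cov = 165.9500 / 8 = 20.7438
Σ(R_m − R̄_m)² = 163.7088  ⇒  Var(R_m) = 163.7088 / 8 = 20.4636
β = Cov / Var(R_m) = 20.7438 / 20.4636 = 1.0137
E(R) = R_f + β × MRP = 3.51% + 1.0137 × 3.01% = 6.56%

6.56%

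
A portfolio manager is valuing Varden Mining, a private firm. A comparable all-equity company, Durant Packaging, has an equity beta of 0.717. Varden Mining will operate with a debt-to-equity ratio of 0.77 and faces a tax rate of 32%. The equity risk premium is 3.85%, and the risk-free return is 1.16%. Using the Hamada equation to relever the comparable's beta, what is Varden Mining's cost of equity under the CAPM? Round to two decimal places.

β_L = β_U × [1 + (1 − t)(D/E)] = 0.717 × [1 + (1 − 0.32) × 0.77]
    = 0.717 × [1 + 0.68 × 0.77] = 0.717 × 1.5236 = 1.0924
E(R) = R_f + β_L × MRP = 1.16% + 1.0924 × 3.85% = 5.37%

5.37%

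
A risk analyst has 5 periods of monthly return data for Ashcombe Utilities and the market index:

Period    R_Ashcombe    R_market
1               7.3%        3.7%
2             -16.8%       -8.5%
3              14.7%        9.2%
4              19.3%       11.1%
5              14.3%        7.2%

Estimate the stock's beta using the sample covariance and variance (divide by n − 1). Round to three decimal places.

Mean R_i = (7.3 − 16.8 + 14.7 + 19.3 + 14.3) / 5 = 7.7600%
Mean R_m = (3.7 − 8.5 + 9.2 + 11.1 + 7.2) / 5 = 4.5400%
Σ(R_i − R̄_i)(R_m − R̄_m) = 446.0880  ⇒  Cov = 446.0880 / 4 = 111.5220
Σ(R_m − R̄_m)² = 242.5720  ⇒  Var(R_m) = 242.5720 / 4 = 60.6430
β = Cov / Var(R_m) = 111.5220 / 60.6430 = 1.8390

1.839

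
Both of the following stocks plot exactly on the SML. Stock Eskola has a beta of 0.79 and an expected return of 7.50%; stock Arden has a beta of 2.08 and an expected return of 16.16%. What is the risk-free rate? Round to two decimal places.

2.20%

Both satisfy E(R) = R_f + β·MRP, so the slope of the SML is
MRP = (16.16% − 7.50%) / (2.08 − 0.79) = 8.66% / 1.29 = 6.7132%
R_f = E(R_Eskola) − β_Eskola·MRP = 7.50% − 0.79 × 6.7132% = 2.1966%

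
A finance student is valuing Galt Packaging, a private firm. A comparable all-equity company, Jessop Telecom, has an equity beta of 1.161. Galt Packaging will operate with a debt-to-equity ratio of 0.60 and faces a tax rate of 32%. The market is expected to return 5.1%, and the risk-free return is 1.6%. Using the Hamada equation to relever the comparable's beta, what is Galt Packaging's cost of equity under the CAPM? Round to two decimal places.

β_L = β_U × [1 + (1 − t)(D/E)] = 1.161 × [1 + (1 − 0.32) × 0.60]
    = 1.161 × [1 + 0.68 × 0.60] = 1.161 × 1.4080 = 1.6347
MRP = 5.1% − 1.6% = 3.50%
E(R) = R_f + β_L × MRP = 1.6% + 1.6347 × 3.5% = 7.32%

7.32%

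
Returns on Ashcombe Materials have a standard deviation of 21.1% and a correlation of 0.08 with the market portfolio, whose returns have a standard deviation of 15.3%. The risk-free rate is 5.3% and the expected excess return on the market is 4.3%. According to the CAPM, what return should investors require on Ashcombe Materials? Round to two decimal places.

5.77%

β = ρ × σ_i / σ_m = 0.08 × 21.1% / 15.3% = 0.1103
E(R) = 5.3% + 0.1103 × 4.3% = 5.77%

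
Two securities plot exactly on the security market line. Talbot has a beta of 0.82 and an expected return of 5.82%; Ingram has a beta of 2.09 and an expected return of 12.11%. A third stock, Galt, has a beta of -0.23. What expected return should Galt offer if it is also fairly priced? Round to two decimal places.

0.62%

MRP (SML slope) = (12.11% − 5.82%) / (2.09 − 0.82) = 6.29% / 1.27 = 4.9528%
R_f (intercept) = 5.82% − 0.82 × 4.9528% = 1.7587%
E(R_Galt) = R_f + β × MRP = 1.7587% + -0.23 × 4.9528% = 0.62%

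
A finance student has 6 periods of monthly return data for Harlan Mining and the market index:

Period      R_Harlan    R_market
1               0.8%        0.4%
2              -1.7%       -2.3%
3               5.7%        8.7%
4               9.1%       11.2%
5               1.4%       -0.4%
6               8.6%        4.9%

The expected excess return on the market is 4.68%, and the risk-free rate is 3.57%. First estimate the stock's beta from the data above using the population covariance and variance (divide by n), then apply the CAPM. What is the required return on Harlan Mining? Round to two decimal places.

7.01%

Mean R_i = (0.8 − 1.7 + 5.7 + 9.1 + 1.4 + 8.6) / 6 = 3.9833%
Mean R_m = (0.4 − 2.3 + 8.7 + 11.2 − 0.4 + 4.9) / 6 = 3.7500%
Σ(R_i − R̄_i)(R_m − R̄_m) = 107.6950  ⇒  Cov = 107.6950 / 6 = 17.9492
Σ(R_m − R̄_m)² = 146.3750  ⇒  Var(R_m) = 146.3750 / 6 = 24.3958
β = Cov / Var(R_m) = 17.9492 / 24.3958 = 0.7357
E(R) = R_f + β × MRP = 3.57% + 0.7357 × 4.68% = 7.01%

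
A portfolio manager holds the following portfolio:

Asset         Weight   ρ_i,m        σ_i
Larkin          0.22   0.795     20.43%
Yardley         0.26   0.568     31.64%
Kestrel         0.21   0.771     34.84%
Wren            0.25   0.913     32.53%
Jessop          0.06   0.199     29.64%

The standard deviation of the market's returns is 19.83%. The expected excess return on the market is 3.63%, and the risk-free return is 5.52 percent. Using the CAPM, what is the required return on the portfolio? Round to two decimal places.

9.49%

β_Larkin = 0.795 × 20.43% / 19.83% = 0.8191
β_Yardley = 0.568 × 31.64% / 19.83% = 0.9063
β_Kestrel = 0.771 × 34.84% / 19.83% = 1.3546
β_Wren = 0.913 × 32.53% / 19.83% = 1.4977
β_Jessop = 0.199 × 29.64% / 19.83% = 0.2974
β_P = Σ w_i β_i = 0.22×0.8191 + 0.26×0.9063 + 0.21×1.3546 + 0.25×1.4977 + 0.06×0.2974 = 1.0926
E(R_P) = R_f + β_P × MRP = 5.52% + 1.0926 × 3.63% = 9.49%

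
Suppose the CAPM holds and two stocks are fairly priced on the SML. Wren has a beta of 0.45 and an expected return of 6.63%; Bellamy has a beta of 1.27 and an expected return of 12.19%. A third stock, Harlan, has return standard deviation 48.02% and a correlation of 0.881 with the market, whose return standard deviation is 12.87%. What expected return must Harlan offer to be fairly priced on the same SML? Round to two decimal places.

25.87%

MRP = (12.19% − 6.63%) / (1.27 − 0.45) = 6.7805%
R_f = 6.63% − 0.45 × 6.7805% = 3.5788%
β_Harlan = ρ·σ_i/σ_m = 0.881 × 48.02 / 12.87 = 3.2871
E(R_Harlan) = R_f + β × MRP = 3.5788% + 3.2871 × 6.7805% = 25.87%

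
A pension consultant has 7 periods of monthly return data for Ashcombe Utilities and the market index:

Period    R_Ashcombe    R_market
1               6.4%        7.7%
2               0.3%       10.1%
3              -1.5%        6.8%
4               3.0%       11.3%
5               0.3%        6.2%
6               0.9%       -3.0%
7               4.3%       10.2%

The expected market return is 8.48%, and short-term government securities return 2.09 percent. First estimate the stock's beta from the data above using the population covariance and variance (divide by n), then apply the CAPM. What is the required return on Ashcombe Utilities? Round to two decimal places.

3.12%

Mean R_i = (6.4 + 0.3 − 1.5 + 3.0 + 0.3 + 0.9 + 4.3) / 7 = 1.9571%
Mean R_m = (7.7 + 10.1 + 6.8 + 11.3 + 6.2 − 3.0 + 10.2) / 7 = 7.0429%
Σ(R_i − R̄_i)(R_m − R̄_m) = 22.5429  ⇒  Cov = 22.5429 / 7 = 3.2204
Σ(R_m − R̄_m)² = 139.4971  ⇒  Var(R_m) = 139.4971 / 7 = 19.9282
β = Cov / Var(R_m) = 3.2204 / 19.9282 = 0.1616
MRP = 8.48% − 2.09% = 6.39%
E(R) = R_f + β × MRP = 2.09% + 0.1616 × 6.39% = 3.12%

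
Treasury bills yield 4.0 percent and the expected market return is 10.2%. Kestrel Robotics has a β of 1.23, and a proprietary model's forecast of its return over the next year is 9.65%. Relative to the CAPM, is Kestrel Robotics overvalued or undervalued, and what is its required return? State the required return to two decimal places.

Overvalued; required return 11.63%

MRP = 10.2% − 4.0% = 6.20%
Required return = R_f + β·MRP = 4.0% + 1.23 × 6.2% = 11.63%
Forecast 9.65% < required 11.63% → the stock plots below the SML → overvalued.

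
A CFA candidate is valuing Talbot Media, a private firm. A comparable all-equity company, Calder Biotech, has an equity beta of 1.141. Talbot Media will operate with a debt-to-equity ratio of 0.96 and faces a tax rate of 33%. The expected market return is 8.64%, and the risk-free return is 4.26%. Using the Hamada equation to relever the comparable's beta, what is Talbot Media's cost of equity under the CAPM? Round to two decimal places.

12.47%

β_L = β_U × [1 + (1 − t)(D/E)] = 1.141 × [1 + (1 − 0.33) × 0.96]
    = 1.141 × [1 + 0.67 × 0.96] = 1.141 × 1.6432 = 1.8749
MRP = 8.64% − 4.26% = 4.38%
E(R) = R_f + β_L × MRP = 4.26% + 1.8749 × 4.38% = 12.47%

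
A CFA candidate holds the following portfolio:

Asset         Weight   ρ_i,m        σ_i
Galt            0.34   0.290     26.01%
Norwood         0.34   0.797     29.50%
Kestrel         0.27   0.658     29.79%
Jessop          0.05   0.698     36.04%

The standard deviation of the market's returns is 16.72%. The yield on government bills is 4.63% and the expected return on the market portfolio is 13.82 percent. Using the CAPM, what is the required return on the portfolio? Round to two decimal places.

β_Galt = 0.290 × 26.01% / 16.72% = 0.4511
β_Norwood = 0.797 × 29.50% / 16.72% = 1.4062
β_Kestrel = 0.658 × 29.79% / 16.72% = 1.1724
β_Jessop = 0.698 × 36.04% / 16.72% = 1.5045
β_P = Σ w_i β_i = 0.34×0.4511 + 0.34×1.4062 + 0.27×1.1724 + 0.05×1.5045 = 1.0233
MRP = 13.82% − 4.63% = 9.19%
E(R_P) = R_f + β_P × MRP = 4.63% + 1.0233 × 9.19% = 14.03%

14.03%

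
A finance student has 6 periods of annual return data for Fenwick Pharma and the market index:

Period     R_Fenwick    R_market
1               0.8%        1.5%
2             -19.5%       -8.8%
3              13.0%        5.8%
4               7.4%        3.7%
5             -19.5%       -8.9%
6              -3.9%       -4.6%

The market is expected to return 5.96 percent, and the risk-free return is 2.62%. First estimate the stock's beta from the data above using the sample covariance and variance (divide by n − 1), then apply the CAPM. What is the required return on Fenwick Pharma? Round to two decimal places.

Mean R_i = (0.8 − 19.5 + 13.0 + 7.4 − 19.5 − 3.9) / 6 = -3.6167%
Mean R_m = (1.5 − 8.8 + 5.8 + 3.7 − 8.9 − 4.6) / 6 = -1.8833%
Σ(R_i − R̄_i)(R_m − R̄_m) = 426.2017  ⇒  Cov = 426.2017 / 5 = 85.2403
Σ(R_m − R̄_m)² = 206.1083  ⇒  Var(R_m) = 206.1083 / 5 = 41.2217
β = Cov / Var(R_m) = 85.2403 / 41.2217 = 2.0679
MRP = 5.96% − 2.62% = 3.34%
E(R) = R_f + β × MRP = 2.62% + 2.0679 × 3.34% = 9.53%

9.53%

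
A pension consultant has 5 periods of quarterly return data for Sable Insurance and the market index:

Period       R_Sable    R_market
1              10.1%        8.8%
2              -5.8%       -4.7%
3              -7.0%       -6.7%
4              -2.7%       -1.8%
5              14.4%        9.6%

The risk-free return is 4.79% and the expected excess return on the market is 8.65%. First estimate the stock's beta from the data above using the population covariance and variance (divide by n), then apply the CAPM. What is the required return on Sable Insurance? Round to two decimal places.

15.74%

Mean R_i = (10.1 − 5.8 − 7.0 − 2.7 + 14.4) / 5 = 1.8000%
Mean R_m = (8.8 − 4.7 − 6.7 − 1.8 + 9.6) / 5 = 1.0400%
Σ(R_i − R̄_i)(R_m − R̄_m) = 296.7800  ⇒  Cov = 296.7800 / 5 = 59.3560
Σ(R_m − R̄_m)² = 234.4120  ⇒  Var(R_m) = 234.4120 / 5 = 46.8824
β = Cov / Var(R_m) = 59.3560 / 46.8824 = 1.2661
E(R) = R_f + β × MRP = 4.79% + 1.2661 × 8.65% = 15.74%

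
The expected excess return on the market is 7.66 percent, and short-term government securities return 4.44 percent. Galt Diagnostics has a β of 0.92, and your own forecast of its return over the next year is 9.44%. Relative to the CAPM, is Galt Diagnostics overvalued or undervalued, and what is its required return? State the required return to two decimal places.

Overvalued; required return 11.49%

Required return = R_f + β·MRP = 4.44% + 0.92 × 7.66% = 11.49%
Forecast 9.44% < required 11.49% → the stock plots below the SML → overvalued.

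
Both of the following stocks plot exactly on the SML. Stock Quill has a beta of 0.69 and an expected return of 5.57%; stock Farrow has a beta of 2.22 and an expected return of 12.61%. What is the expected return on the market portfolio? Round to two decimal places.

7.00%

Both satisfy E(R) = R_f + β·MRP, so the slope of the SML is
MRP = (12.61% − 5.57%) / (2.22 − 0.69) = 7.04% / 1.53 = 4.6013%
R_f = E(R_Quill) − β_Quill·MRP = 5.57% − 0.69 × 4.6013% = 2.3951%
E(R_m) = R_f + MRP = 2.3951% + 4.6013% = 7.00%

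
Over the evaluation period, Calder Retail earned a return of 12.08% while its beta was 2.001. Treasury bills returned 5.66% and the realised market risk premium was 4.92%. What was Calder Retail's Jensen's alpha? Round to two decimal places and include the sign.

-3.42%

CAPM benchmark = R_f + β(R_m − R_f) = 5.66% + 2.001 × 4.92% = 15.50492%
α = actual − benchmark = 12.08% − 15.50492% = -3.42%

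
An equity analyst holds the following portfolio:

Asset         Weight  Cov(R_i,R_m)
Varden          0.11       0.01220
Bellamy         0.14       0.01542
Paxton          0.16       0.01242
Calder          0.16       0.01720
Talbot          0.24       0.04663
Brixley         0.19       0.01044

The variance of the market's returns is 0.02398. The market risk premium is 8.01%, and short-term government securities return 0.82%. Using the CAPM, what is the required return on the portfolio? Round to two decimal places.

β_Varden = 0.01220 / 0.02398 = 0.5088
β_Bellamy = 0.01542 / 0.02398 = 0.6430
β_Paxton = 0.01242 / 0.02398 = 0.5179
β_Calder = 0.01720 / 0.02398 = 0.7173
β_Talbot = 0.04663 / 0.02398 = 1.9445
β_Brixley = 0.01044 / 0.02398 = 0.4354
β_P = Σ w_i β_i = 0.11×0.5088 + 0.14×0.6430 + 0.16×0.5179 + 0.16×0.7173 + 0.24×1.9445 + 0.19×0.4354 = 0.8930
E(R_P) = R_f + β_P × MRP = 0.82% + 0.8930 × 8.01% = 7.97%

7.97%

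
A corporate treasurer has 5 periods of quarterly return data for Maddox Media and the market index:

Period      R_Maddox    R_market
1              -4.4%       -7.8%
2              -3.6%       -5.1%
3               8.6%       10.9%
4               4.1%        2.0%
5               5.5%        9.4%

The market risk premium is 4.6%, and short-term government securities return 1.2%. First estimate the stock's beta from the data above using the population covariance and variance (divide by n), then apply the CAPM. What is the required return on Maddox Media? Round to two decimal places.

Mean R_i = (-4.4 − 3.6 + 8.6 + 4.1 + 5.5) / 5 = 2.0400%
Mean R_m = (-7.8 − 5.1 + 10.9 + 2.0 + 9.4) / 5 = 1.8800%
Σ(R_i − R̄_i)(R_m − R̄_m) = 187.1440  ⇒  Cov = 187.1440 / 5 = 37.4288
Σ(R_m − R̄_m)² = 280.3480  ⇒  Var(R_m) = 280.3480 / 5 = 56.0696
β = Cov / Var(R_m) = 37.4288 / 56.0696 = 0.6675
E(R) = R_f + β × MRP = 1.2% + 0.6675 × 4.6% = 4.27%

4.27%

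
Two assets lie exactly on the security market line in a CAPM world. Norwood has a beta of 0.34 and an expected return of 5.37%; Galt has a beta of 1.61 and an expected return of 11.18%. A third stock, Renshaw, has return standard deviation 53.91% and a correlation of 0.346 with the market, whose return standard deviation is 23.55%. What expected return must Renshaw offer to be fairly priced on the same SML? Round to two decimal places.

MRP = (11.18% − 5.37%) / (1.61 − 0.34) = 4.5748%
R_f = 5.37% − 0.34 × 4.5748% = 3.8146%
β_Renshaw = ρ·σ_i/σ_m = 0.346 × 53.91 / 23.55 = 0.7921
E(R_Renshaw) = R_f + β × MRP = 3.8146% + 0.7921 × 4.5748% = 7.44%

7.44%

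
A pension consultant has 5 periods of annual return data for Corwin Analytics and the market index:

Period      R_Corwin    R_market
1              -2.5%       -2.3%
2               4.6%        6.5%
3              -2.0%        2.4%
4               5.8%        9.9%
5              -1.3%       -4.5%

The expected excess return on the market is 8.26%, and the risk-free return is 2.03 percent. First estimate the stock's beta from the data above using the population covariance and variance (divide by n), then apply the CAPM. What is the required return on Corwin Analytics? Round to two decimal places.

6.84%

Mean R_i = (-2.5 + 4.6 − 2.0 + 5.8 − 1.3) / 5 = 0.9200%
Mean R_m = (-2.3 + 6.5 + 2.4 + 9.9 − 4.5) / 5 = 2.4000%
Σ(R_i − R̄_i)(R_m − R̄_m) = 83.0800  ⇒  Cov = 83.0800 / 5 = 16.6160
Σ(R_m − R̄_m)² = 142.7600  ⇒  Var(R_m) = 142.7600 / 5 = 28.5520
β = Cov / Var(R_m) = 16.6160 / 28.5520 = 0.5820
E(R) = R_f + β × MRP = 2.03% + 0.5820 × 8.26% = 6.84%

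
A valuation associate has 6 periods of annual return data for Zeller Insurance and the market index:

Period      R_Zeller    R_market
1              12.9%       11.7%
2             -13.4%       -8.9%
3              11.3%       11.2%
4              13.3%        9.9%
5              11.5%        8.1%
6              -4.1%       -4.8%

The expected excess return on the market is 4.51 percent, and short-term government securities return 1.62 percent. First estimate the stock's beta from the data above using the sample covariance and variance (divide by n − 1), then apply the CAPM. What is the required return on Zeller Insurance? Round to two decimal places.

7.17%

Mean R_i = (12.9 − 13.4 + 11.3 + 13.3 + 11.5 − 4.1) / 6 = 5.2500%
Mean R_m = (11.7 − 8.9 + 11.2 + 9.9 + 8.1 − 4.8) / 6 = 4.5333%
Σ(R_i − R̄_i)(R_m − R̄_m) = 498.4500  ⇒  Cov = 498.4500 / 5 = 99.6900
Σ(R_m − R̄_m)² = 404.8933  ⇒  Var(R_m) = 404.8933 / 5 = 80.9787
β = Cov / Var(R_m) = 99.6900 / 80.9787 = 1.2311
E(R) = R_f + β × MRP = 1.62% + 1.2311 × 4.51% = 7.17%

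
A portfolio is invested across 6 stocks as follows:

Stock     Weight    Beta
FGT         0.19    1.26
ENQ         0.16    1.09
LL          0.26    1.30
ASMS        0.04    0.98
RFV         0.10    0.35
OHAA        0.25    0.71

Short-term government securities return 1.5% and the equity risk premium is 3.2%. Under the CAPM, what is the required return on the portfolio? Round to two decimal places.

4.71%

β_P = Σ w_i β_i = 0.19×1.26 + 0.16×1.09 + 0.26×1.30 + 0.04×0.98 + 0.10×0.35 + 0.25×0.71 = 1.0035
E(R_P) = R_f + β_P × MRP = 1.5% + 1.0035 × 3.2% = 4.71%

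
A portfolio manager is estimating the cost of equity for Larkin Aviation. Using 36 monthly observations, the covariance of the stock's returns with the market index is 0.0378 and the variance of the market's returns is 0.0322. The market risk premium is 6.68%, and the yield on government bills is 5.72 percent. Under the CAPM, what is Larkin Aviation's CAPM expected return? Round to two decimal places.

β = Cov(R_i, R_m) / Var(R_m) = 0.0378 / 0.0322 = 1.1739
E(R) = R_f + β × MRP = 5.72% + 1.1739 × 6.68% = 13.56%

13.56%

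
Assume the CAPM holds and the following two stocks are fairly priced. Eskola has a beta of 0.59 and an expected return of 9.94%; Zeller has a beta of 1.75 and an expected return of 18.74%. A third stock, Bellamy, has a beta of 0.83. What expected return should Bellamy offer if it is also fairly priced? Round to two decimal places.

11.76%

MRP (SML slope) = (18.74% − 9.94%) / (1.75 − 0.59) = 8.80% / 1.16 = 7.5862%
R_f (intercept) = 9.94% − 0.59 × 7.5862% = 5.4641%
E(R_Bellamy) = R_f + β × MRP = 5.4641% + 0.83 × 7.5862% = 11.76%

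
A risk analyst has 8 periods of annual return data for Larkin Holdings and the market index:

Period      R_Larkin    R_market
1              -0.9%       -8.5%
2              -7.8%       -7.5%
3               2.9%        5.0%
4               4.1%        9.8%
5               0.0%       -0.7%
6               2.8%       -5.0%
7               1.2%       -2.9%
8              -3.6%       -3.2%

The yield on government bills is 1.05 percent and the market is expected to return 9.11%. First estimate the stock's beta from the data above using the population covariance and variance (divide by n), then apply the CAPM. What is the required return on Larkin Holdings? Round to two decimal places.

Mean R_i = (-0.9 − 7.8 + 2.9 + 4.1 + 0.0 + 2.8 + 1.2 − 3.6) / 8 = -0.1625%
Mean R_m = (-8.5 − 7.5 + 5.0 + 9.8 − 0.7 − 5.0 − 2.9 − 3.2) / 8 = -1.6250%
Σ(R_i − R̄_i)(R_m − R̄_m) = 112.7575  ⇒  Cov = 112.7575 / 8 = 14.0947
Σ(R_m − R̄_m)² = 272.5550  ⇒  Var(R_m) = 272.5550 / 8 = 34.0694
β = Cov / Var(R_m) = 14.0947 / 34.0694 = 0.4137
MRP = 9.11% − 1.05% = 8.06%
E(R) = R_f + β × MRP = 1.05% + 0.4137 × 8.06% = 4.38%

4.38%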